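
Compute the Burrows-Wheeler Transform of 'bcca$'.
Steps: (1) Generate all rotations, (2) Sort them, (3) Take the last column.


Rotations (sorted):
  0: $bcca -> last char: a
  1: a$bcc -> last char: c
  2: bcca$ -> last char: $
  3: ca$bc -> last char: c
  4: cca$b -> last char: b


BWT = ac$cb


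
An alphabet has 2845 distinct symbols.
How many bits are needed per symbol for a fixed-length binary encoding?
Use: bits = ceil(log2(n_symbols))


log2(2845) = 11.4742
Bracket: 2^11 = 2048 < 2845 <= 2^12 = 4096
So ceil(log2(2845)) = 12

bits = ceil(log2(2845)) = ceil(11.4742) = 12 bits


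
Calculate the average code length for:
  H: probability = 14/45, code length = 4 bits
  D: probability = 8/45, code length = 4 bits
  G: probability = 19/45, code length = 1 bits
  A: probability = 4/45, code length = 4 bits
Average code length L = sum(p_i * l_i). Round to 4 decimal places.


Weighted contributions p_i * l_i:
  H: (14/45) * 4 = 56/45
  D: (8/45) * 4 = 32/45
  G: (19/45) * 1 = 19/45
  A: (4/45) * 4 = 16/45
Sum = (56 + 32 + 19 + 16)/45 = 123/45

L = 123/45 = 2.7333 bits/symbol


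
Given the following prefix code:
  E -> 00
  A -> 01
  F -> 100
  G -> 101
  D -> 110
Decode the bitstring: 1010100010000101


Decoding step by step:
Bits 101 -> G
Bits 01 -> A
Bits 00 -> E
Bits 01 -> A
Bits 00 -> E
Bits 00 -> E
Bits 101 -> G


Decoded message: GAEAEEG


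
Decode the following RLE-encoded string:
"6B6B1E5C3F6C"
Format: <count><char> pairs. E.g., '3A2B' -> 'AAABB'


Expanding each <count><char> pair:
  6B -> 'BBBBBB'
  6B -> 'BBBBBB'
  1E -> 'E'
  5C -> 'CCCCC'
  3F -> 'FFF'
  6C -> 'CCCCCC'

Decoded = BBBBBBBBBBBBECCCCCFFFCCCCCC


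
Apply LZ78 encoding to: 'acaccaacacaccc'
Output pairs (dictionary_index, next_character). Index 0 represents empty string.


LZ78 encoding steps:
Dictionary: {0: ''}
Step 1: w='' (idx 0), next='a' -> output (0, 'a'), add 'a' as idx 1
Step 2: w='' (idx 0), next='c' -> output (0, 'c'), add 'c' as idx 2
Step 3: w='a' (idx 1), next='c' -> output (1, 'c'), add 'ac' as idx 3
Step 4: w='c' (idx 2), next='a' -> output (2, 'a'), add 'ca' as idx 4
Step 5: w='ac' (idx 3), next='a' -> output (3, 'a'), add 'aca' as idx 5
Step 6: w='ca' (idx 4), next='c' -> output (4, 'c'), add 'cac' as idx 6
Step 7: w='c' (idx 2), next='c' -> output (2, 'c'), add 'cc' as idx 7


Encoded: [(0, 'a'), (0, 'c'), (1, 'c'), (2, 'a'), (3, 'a'), (4, 'c'), (2, 'c')]


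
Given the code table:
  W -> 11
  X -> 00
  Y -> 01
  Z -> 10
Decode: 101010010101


Decoding:
10 -> Z
10 -> Z
10 -> Z
01 -> Y
01 -> Y
01 -> Y


Result: ZZZYYY


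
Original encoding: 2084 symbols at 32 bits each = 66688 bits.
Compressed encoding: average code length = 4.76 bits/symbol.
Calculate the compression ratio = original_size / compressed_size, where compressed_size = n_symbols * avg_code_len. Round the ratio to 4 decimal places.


original_size = n_symbols * orig_bits = 2084 * 32 = 66688 bits
compressed_size = n_symbols * avg_code_len = 2084 * 4.76 = 9919.84 bits
ratio = original_size / compressed_size = 66688 / 9919.84 = 6.7227

Compression ratio = 6.7227


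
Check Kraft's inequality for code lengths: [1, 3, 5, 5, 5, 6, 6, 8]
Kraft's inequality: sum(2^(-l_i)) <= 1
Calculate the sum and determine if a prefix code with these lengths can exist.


Sum = 2^(-1) + 2^(-3) + 2^(-5) + 2^(-5) + 2^(-5) + 2^(-6) + 2^(-6) + 2^(-8)
    = 0.5 + 0.125 + 0.03125 + 0.03125 + 0.03125 + 0.015625 + 0.015625 + 0.00390625
    = 193/256 = 0.75390625
Since 0.75390625 <= 1, Kraft's inequality IS satisfied.
A prefix code with these lengths CAN exist.

Kraft sum = 0.75390625. Satisfied.


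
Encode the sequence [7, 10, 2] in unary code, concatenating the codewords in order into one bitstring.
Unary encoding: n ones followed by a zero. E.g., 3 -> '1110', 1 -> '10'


Encode each number as n ones followed by a terminating 0:
  7 -> 11111110 (8 bits)
  10 -> 11111111110 (11 bits)
  2 -> 110 (3 bits)
Total length = 8 + 11 + 3 = 22 bits.

Unary([7, 10, 2]) = 1111111011111111110110 (22 bits)


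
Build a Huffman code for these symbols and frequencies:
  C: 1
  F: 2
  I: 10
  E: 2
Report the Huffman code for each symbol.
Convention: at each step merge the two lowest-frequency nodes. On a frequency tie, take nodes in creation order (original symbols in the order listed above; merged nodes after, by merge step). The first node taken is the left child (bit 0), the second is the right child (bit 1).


Huffman tree construction:
Step 1: Merge C(1) + F(2) = 3
Step 2: Merge E(2) + (C+F)(3) = 5
Step 3: Merge (E+(C+F))(5) + I(10) = 15
Read each symbol's code off the tree from the root (left child = 0, right child = 1).

Codes:
  C: 010 (length 3)
  F: 011 (length 3)
  I: 1 (length 1)
  E: 00 (length 2)
Average code length: 23/15 = 1.5333 bits/symbol


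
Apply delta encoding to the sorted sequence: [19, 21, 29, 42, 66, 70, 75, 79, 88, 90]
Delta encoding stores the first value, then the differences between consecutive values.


First value: 19
Deltas:
  21 - 19 = 2
  29 - 21 = 8
  42 - 29 = 13
  66 - 42 = 24
  70 - 66 = 4
  75 - 70 = 5
  79 - 75 = 4
  88 - 79 = 9
  90 - 88 = 2


Delta encoded: [19, 2, 8, 13, 24, 4, 5, 4, 9, 2]


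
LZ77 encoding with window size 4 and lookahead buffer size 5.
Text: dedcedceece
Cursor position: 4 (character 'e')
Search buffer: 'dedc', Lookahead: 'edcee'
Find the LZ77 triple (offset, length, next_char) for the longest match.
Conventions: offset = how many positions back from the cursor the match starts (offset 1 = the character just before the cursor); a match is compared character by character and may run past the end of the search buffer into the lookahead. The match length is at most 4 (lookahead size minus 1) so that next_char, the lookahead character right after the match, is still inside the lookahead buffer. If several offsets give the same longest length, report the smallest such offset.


Try each offset into the search buffer:
  offset=1 (pos 3, char 'c'): match length 0
  offset=2 (pos 2, char 'd'): match length 0
  offset=3 (pos 1, char 'e'): match length 4
  offset=4 (pos 0, char 'd'): match length 0
Longest match has length 4 at offset 3.
next_char = character at position 4 + 4 = 8 -> 'e'

Best match: offset=3, length=4 (matching 'edce' starting at position 1)
LZ77 triple: (3, 4, 'e')


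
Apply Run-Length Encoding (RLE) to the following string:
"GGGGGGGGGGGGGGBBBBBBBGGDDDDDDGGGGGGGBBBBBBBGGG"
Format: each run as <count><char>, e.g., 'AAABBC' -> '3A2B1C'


Scanning runs left to right:
  i=0: run of 'G' x 14 -> '14G'
  i=14: run of 'B' x 7 -> '7B'
  i=21: run of 'G' x 2 -> '2G'
  i=23: run of 'D' x 6 -> '6D'
  i=29: run of 'G' x 7 -> '7G'
  i=36: run of 'B' x 7 -> '7B'
  i=43: run of 'G' x 3 -> '3G'

RLE = 14G7B2G6D7G7B3G


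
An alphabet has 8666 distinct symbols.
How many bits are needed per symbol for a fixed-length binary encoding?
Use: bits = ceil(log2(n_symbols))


log2(8666) = 13.0812
Bracket: 2^13 = 8192 < 8666 <= 2^14 = 16384
So ceil(log2(8666)) = 14

bits = ceil(log2(8666)) = ceil(13.0812) = 14 bits


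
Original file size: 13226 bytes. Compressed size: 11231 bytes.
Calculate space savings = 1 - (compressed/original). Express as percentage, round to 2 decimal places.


ratio = compressed/original = 11231/13226 = 0.849161
savings = 1 - ratio = 1 - 0.849161 = 0.150839
as a percentage: 0.150839 * 100 = 15.08%

Space savings = 1 - 11231/13226 = 15.08%


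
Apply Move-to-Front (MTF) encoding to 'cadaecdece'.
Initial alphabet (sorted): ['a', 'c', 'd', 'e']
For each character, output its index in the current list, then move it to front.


MTF encoding:
'c': index 1 in ['a', 'c', 'd', 'e'] -> ['c', 'a', 'd', 'e']
'a': index 1 in ['c', 'a', 'd', 'e'] -> ['a', 'c', 'd', 'e']
'd': index 2 in ['a', 'c', 'd', 'e'] -> ['d', 'a', 'c', 'e']
'a': index 1 in ['d', 'a', 'c', 'e'] -> ['a', 'd', 'c', 'e']
'e': index 3 in ['a', 'd', 'c', 'e'] -> ['e', 'a', 'd', 'c']
'c': index 3 in ['e', 'a', 'd', 'c'] -> ['c', 'e', 'a', 'd']
'd': index 3 in ['c', 'e', 'a', 'd'] -> ['d', 'c', 'e', 'a']
'e': index 2 in ['d', 'c', 'e', 'a'] -> ['e', 'd', 'c', 'a']
'c': index 2 in ['e', 'd', 'c', 'a'] -> ['c', 'e', 'd', 'a']
'e': index 1 in ['c', 'e', 'd', 'a'] -> ['e', 'c', 'd', 'a']


Output: [1, 1, 2, 1, 3, 3, 3, 2, 2, 1]


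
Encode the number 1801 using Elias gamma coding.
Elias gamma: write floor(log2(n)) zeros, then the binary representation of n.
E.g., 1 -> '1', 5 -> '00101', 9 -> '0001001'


num_bits = floor(log2(1801)) + 1 = 11
leading_zeros = num_bits - 1 = 10
binary(1801) = 11100001001

Elias gamma(1801) = '0000000000' + '11100001001' = 000000000011100001001 (21 bits)


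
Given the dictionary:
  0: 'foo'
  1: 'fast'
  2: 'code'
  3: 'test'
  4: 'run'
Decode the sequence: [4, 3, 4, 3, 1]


Look up each index in the dictionary:
  4 -> 'run'
  3 -> 'test'
  4 -> 'run'
  3 -> 'test'
  1 -> 'fast'

Decoded: "run test run test fast"


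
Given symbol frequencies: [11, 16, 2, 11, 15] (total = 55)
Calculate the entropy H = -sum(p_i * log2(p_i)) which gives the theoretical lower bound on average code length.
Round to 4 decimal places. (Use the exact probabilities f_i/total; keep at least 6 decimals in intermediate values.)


Per-symbol terms -p_i * log2(p_i) with p_i = f_i/55:
  p = 11/55 = 0.200000: log2(p) = -2.321928, -p*log2(p) = 0.464386
  p = 16/55 = 0.290909: log2(p) = -1.781360, -p*log2(p) = 0.518214
  p = 2/55 = 0.036364: log2(p) = -4.781360, -p*log2(p) = 0.173868
  p = 11/55 = 0.200000: log2(p) = -2.321928, -p*log2(p) = 0.464386
  p = 15/55 = 0.272727: log2(p) = -1.874469, -p*log2(p) = 0.511219
H = 0.464386 + 0.518214 + 0.173868 + 0.464386 + 0.511219 = 2.132073

H = 2.1321 bits/symbol


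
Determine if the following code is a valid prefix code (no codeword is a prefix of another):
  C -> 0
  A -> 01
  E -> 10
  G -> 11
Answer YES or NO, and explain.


Checking each pair (does one codeword prefix another?):
  C='0' vs A='01': prefix -- VIOLATION

NO -- this is NOT a valid prefix code. C (0) is a prefix of A (01).


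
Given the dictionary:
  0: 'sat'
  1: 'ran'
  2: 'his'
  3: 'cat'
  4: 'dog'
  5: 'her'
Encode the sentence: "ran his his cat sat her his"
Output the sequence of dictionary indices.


Look up each word in the dictionary:
  'ran' -> 1
  'his' -> 2
  'his' -> 2
  'cat' -> 3
  'sat' -> 0
  'her' -> 5
  'his' -> 2

Encoded: [1, 2, 2, 3, 0, 5, 2]


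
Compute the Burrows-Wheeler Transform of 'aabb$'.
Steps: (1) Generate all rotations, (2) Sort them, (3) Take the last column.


Rotations (sorted):
  0: $aabb -> last char: b
  1: aabb$ -> last char: $
  2: abb$a -> last char: a
  3: b$aab -> last char: b
  4: bb$aa -> last char: a


BWT = b$aba


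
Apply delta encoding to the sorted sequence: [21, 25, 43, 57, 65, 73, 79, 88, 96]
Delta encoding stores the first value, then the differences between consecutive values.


First value: 21
Deltas:
  25 - 21 = 4
  43 - 25 = 18
  57 - 43 = 14
  65 - 57 = 8
  73 - 65 = 8
  79 - 73 = 6
  88 - 79 = 9
  96 - 88 = 8


Delta encoded: [21, 4, 18, 14, 8, 8, 6, 9, 8]


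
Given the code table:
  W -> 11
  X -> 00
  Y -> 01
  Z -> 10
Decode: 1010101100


Decoding:
10 -> Z
10 -> Z
10 -> Z
11 -> W
00 -> X


Result: ZZZWX


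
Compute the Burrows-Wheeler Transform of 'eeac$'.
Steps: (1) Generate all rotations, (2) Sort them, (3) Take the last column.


Rotations (sorted):
  0: $eeac -> last char: c
  1: ac$ee -> last char: e
  2: c$eea -> last char: a
  3: eac$e -> last char: e
  4: eeac$ -> last char: $


BWT = ceae$


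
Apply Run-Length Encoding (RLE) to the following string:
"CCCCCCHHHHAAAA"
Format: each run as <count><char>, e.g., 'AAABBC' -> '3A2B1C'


Scanning runs left to right:
  i=0: run of 'C' x 6 -> '6C'
  i=6: run of 'H' x 4 -> '4H'
  i=10: run of 'A' x 4 -> '4A'

RLE = 6C4H4A


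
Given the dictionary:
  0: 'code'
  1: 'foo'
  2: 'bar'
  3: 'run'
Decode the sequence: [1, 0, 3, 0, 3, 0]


Look up each index in the dictionary:
  1 -> 'foo'
  0 -> 'code'
  3 -> 'run'
  0 -> 'code'
  3 -> 'run'
  0 -> 'code'

Decoded: "foo code run code run code"


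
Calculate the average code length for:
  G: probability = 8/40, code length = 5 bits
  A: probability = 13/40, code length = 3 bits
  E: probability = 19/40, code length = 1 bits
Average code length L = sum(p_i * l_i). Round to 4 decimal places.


Weighted contributions p_i * l_i:
  G: (8/40) * 5 = 40/40
  A: (13/40) * 3 = 39/40
  E: (19/40) * 1 = 19/40
Sum = (40 + 39 + 19)/40 = 98/40

L = 98/40 = 2.4500 bits/symbol


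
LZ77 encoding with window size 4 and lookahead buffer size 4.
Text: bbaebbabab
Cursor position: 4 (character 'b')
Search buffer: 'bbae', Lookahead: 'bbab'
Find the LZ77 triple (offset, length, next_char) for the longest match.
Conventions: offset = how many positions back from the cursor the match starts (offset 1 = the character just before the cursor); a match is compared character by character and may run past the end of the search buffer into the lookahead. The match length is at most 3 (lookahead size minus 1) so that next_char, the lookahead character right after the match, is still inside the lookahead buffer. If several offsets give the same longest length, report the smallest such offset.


Try each offset into the search buffer:
  offset=1 (pos 3, char 'e'): match length 0
  offset=2 (pos 2, char 'a'): match length 0
  offset=3 (pos 1, char 'b'): match length 1
  offset=4 (pos 0, char 'b'): match length 3
Longest match has length 3 at offset 4.
next_char = character at position 4 + 3 = 7 -> 'b'

Best match: offset=4, length=3 (matching 'bba' starting at position 0)
LZ77 triple: (4, 3, 'b')


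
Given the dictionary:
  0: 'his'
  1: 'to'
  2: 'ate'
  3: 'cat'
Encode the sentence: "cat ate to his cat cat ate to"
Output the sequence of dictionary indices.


Look up each word in the dictionary:
  'cat' -> 3
  'ate' -> 2
  'to' -> 1
  'his' -> 0
  'cat' -> 3
  'cat' -> 3
  'ate' -> 2
  'to' -> 1

Encoded: [3, 2, 1, 0, 3, 3, 2, 1]


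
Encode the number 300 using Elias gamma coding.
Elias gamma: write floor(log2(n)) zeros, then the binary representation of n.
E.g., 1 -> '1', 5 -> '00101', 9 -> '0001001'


num_bits = floor(log2(300)) + 1 = 9
leading_zeros = num_bits - 1 = 8
binary(300) = 100101100

Elias gamma(300) = '00000000' + '100101100' = 00000000100101100 (17 bits)


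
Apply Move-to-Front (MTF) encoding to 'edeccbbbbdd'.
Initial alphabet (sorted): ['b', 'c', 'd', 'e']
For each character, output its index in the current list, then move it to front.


MTF encoding:
'e': index 3 in ['b', 'c', 'd', 'e'] -> ['e', 'b', 'c', 'd']
'd': index 3 in ['e', 'b', 'c', 'd'] -> ['d', 'e', 'b', 'c']
'e': index 1 in ['d', 'e', 'b', 'c'] -> ['e', 'd', 'b', 'c']
'c': index 3 in ['e', 'd', 'b', 'c'] -> ['c', 'e', 'd', 'b']
'c': index 0 in ['c', 'e', 'd', 'b'] -> ['c', 'e', 'd', 'b']
'b': index 3 in ['c', 'e', 'd', 'b'] -> ['b', 'c', 'e', 'd']
'b': index 0 in ['b', 'c', 'e', 'd'] -> ['b', 'c', 'e', 'd']
'b': index 0 in ['b', 'c', 'e', 'd'] -> ['b', 'c', 'e', 'd']
'b': index 0 in ['b', 'c', 'e', 'd'] -> ['b', 'c', 'e', 'd']
'd': index 3 in ['b', 'c', 'e', 'd'] -> ['d', 'b', 'c', 'e']
'd': index 0 in ['d', 'b', 'c', 'e'] -> ['d', 'b', 'c', 'e']


Output: [3, 3, 1, 3, 0, 3, 0, 0, 0, 3, 0]


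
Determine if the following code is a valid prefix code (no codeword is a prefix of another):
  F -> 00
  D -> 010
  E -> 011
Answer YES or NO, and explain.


Checking each pair (does one codeword prefix another?):
  F='00' vs D='010': no prefix
  F='00' vs E='011': no prefix
  D='010' vs F='00': no prefix
  D='010' vs E='011': no prefix
  E='011' vs F='00': no prefix
  E='011' vs D='010': no prefix
No violation found over all pairs.

YES -- this is a valid prefix code. No codeword is a prefix of any other codeword.


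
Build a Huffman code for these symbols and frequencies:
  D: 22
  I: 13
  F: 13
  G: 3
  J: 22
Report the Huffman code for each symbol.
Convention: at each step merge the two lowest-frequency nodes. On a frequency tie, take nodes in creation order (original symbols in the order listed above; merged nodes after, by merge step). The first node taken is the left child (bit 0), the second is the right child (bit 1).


Huffman tree construction:
Step 1: Merge G(3) + I(13) = 16
Step 2: Merge F(13) + (G+I)(16) = 29
Step 3: Merge D(22) + J(22) = 44
Step 4: Merge (F+(G+I))(29) + (D+J)(44) = 73
Read each symbol's code off the tree from the root (left child = 0, right child = 1).

Codes:
  D: 10 (length 2)
  I: 011 (length 3)
  F: 00 (length 2)
  G: 010 (length 3)
  J: 11 (length 2)
Average code length: 162/73 = 2.2192 bits/symbol


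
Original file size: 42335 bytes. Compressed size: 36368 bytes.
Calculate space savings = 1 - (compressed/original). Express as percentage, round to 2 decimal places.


ratio = compressed/original = 36368/42335 = 0.859053
savings = 1 - ratio = 1 - 0.859053 = 0.140947
as a percentage: 0.140947 * 100 = 14.09%

Space savings = 1 - 36368/42335 = 14.09%


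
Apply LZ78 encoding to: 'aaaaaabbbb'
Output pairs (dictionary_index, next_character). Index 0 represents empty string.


LZ78 encoding steps:
Dictionary: {0: ''}
Step 1: w='' (idx 0), next='a' -> output (0, 'a'), add 'a' as idx 1
Step 2: w='a' (idx 1), next='a' -> output (1, 'a'), add 'aa' as idx 2
Step 3: w='aa' (idx 2), next='a' -> output (2, 'a'), add 'aaa' as idx 3
Step 4: w='' (idx 0), next='b' -> output (0, 'b'), add 'b' as idx 4
Step 5: w='b' (idx 4), next='b' -> output (4, 'b'), add 'bb' as idx 5
Step 6: w='b' (idx 4), end of input -> output (4, '')


Encoded: [(0, 'a'), (1, 'a'), (2, 'a'), (0, 'b'), (4, 'b'), (4, '')]


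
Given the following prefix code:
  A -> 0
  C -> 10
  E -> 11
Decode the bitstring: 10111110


Decoding step by step:
Bits 10 -> C
Bits 11 -> E
Bits 11 -> E
Bits 10 -> C


Decoded message: CEEC


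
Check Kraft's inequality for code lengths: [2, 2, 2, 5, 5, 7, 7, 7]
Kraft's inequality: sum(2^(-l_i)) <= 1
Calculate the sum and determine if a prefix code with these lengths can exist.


Sum = 2^(-2) + 2^(-2) + 2^(-2) + 2^(-5) + 2^(-5) + 2^(-7) + 2^(-7) + 2^(-7)
    = 0.25 + 0.25 + 0.25 + 0.03125 + 0.03125 + 0.0078125 + 0.0078125 + 0.0078125
    = 107/128 = 0.8359375
Since 0.8359375 <= 1, Kraft's inequality IS satisfied.
A prefix code with these lengths CAN exist.

Kraft sum = 0.8359375. Satisfied.


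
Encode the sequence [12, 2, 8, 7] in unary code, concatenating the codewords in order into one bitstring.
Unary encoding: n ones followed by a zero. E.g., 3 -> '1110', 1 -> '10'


Encode each number as n ones followed by a terminating 0:
  12 -> 1111111111110 (13 bits)
  2 -> 110 (3 bits)
  8 -> 111111110 (9 bits)
  7 -> 11111110 (8 bits)
Total length = 13 + 3 + 9 + 8 = 33 bits.

Unary([12, 2, 8, 7]) = 111111111111011011111111011111110 (33 bits)


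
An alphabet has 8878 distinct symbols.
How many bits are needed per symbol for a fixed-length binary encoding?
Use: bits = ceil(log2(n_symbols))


log2(8878) = 13.116
Bracket: 2^13 = 8192 < 8878 <= 2^14 = 16384
So ceil(log2(8878)) = 14

bits = ceil(log2(8878)) = ceil(13.116) = 14 bits


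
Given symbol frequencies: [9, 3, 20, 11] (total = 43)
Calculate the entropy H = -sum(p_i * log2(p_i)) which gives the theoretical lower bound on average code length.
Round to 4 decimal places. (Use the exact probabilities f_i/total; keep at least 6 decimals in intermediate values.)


Per-symbol terms -p_i * log2(p_i) with p_i = f_i/43:
  p = 9/43 = 0.209302: log2(p) = -2.256340, -p*log2(p) = 0.472257
  p = 3/43 = 0.069767: log2(p) = -3.841302, -p*log2(p) = 0.267998
  p = 20/43 = 0.465116: log2(p) = -1.104337, -p*log2(p) = 0.513645
  p = 11/43 = 0.255814: log2(p) = -1.966833, -p*log2(p) = 0.503143
H = 0.472257 + 0.267998 + 0.513645 + 0.503143 = 1.757043

H = 1.757 bits/symbol


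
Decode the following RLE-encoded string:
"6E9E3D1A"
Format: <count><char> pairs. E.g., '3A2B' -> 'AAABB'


Expanding each <count><char> pair:
  6E -> 'EEEEEE'
  9E -> 'EEEEEEEEE'
  3D -> 'DDD'
  1A -> 'A'

Decoded = EEEEEEEEEEEEEEEDDDA


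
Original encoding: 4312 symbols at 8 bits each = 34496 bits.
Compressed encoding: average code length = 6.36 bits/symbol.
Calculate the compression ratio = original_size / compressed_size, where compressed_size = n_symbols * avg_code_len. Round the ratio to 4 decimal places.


original_size = n_symbols * orig_bits = 4312 * 8 = 34496 bits
compressed_size = n_symbols * avg_code_len = 4312 * 6.36 = 27424.32 bits
ratio = original_size / compressed_size = 34496 / 27424.32 = 1.2579

Compression ratio = 1.2579


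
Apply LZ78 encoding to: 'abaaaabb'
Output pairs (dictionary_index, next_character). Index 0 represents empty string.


LZ78 encoding steps:
Dictionary: {0: ''}
Step 1: w='' (idx 0), next='a' -> output (0, 'a'), add 'a' as idx 1
Step 2: w='' (idx 0), next='b' -> output (0, 'b'), add 'b' as idx 2
Step 3: w='a' (idx 1), next='a' -> output (1, 'a'), add 'aa' as idx 3
Step 4: w='aa' (idx 3), next='b' -> output (3, 'b'), add 'aab' as idx 4
Step 5: w='b' (idx 2), end of input -> output (2, '')


Encoded: [(0, 'a'), (0, 'b'), (1, 'a'), (3, 'b'), (2, '')]


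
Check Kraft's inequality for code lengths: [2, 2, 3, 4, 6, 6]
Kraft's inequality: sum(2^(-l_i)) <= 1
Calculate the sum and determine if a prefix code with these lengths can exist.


Sum = 2^(-2) + 2^(-2) + 2^(-3) + 2^(-4) + 2^(-6) + 2^(-6)
    = 0.25 + 0.25 + 0.125 + 0.0625 + 0.015625 + 0.015625
    = 46/64 = 0.71875
Since 0.71875 <= 1, Kraft's inequality IS satisfied.
A prefix code with these lengths CAN exist.

Kraft sum = 0.71875. Satisfied.


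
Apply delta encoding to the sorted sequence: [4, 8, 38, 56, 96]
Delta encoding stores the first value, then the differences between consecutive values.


First value: 4
Deltas:
  8 - 4 = 4
  38 - 8 = 30
  56 - 38 = 18
  96 - 56 = 40


Delta encoded: [4, 4, 30, 18, 40]


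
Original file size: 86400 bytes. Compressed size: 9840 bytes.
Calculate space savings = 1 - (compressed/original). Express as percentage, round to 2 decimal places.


ratio = compressed/original = 9840/86400 = 0.113889
savings = 1 - ratio = 1 - 0.113889 = 0.886111
as a percentage: 0.886111 * 100 = 88.61%

Space savings = 1 - 9840/86400 = 88.61%


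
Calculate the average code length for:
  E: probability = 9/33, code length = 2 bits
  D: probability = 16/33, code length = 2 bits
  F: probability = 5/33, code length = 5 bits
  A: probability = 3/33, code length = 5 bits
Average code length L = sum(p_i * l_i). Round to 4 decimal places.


Weighted contributions p_i * l_i:
  E: (9/33) * 2 = 18/33
  D: (16/33) * 2 = 32/33
  F: (5/33) * 5 = 25/33
  A: (3/33) * 5 = 15/33
Sum = (18 + 32 + 25 + 15)/33 = 90/33

L = 90/33 = 2.7273 bits/symbol


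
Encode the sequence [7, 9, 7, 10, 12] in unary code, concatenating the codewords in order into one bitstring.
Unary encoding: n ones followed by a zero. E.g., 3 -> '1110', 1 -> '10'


Encode each number as n ones followed by a terminating 0:
  7 -> 11111110 (8 bits)
  9 -> 1111111110 (10 bits)
  7 -> 11111110 (8 bits)
  10 -> 11111111110 (11 bits)
  12 -> 1111111111110 (13 bits)
Total length = 8 + 10 + 8 + 11 + 13 = 50 bits.

Unary([7, 9, 7, 10, 12]) = 11111110111111111011111110111111111101111111111110 (50 bits)


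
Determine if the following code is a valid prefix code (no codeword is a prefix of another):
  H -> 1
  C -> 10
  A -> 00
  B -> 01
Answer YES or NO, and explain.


Checking each pair (does one codeword prefix another?):
  H='1' vs C='10': prefix -- VIOLATION

NO -- this is NOT a valid prefix code. H (1) is a prefix of C (10).


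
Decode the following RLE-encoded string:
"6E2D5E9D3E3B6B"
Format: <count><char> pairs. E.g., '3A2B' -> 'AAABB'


Expanding each <count><char> pair:
  6E -> 'EEEEEE'
  2D -> 'DD'
  5E -> 'EEEEE'
  9D -> 'DDDDDDDDD'
  3E -> 'EEE'
  3B -> 'BBB'
  6B -> 'BBBBBB'

Decoded = EEEEEEDDEEEEEDDDDDDDDDEEEBBBBBBBBB


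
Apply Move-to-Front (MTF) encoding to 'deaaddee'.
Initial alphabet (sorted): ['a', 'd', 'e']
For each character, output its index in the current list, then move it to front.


MTF encoding:
'd': index 1 in ['a', 'd', 'e'] -> ['d', 'a', 'e']
'e': index 2 in ['d', 'a', 'e'] -> ['e', 'd', 'a']
'a': index 2 in ['e', 'd', 'a'] -> ['a', 'e', 'd']
'a': index 0 in ['a', 'e', 'd'] -> ['a', 'e', 'd']
'd': index 2 in ['a', 'e', 'd'] -> ['d', 'a', 'e']
'd': index 0 in ['d', 'a', 'e'] -> ['d', 'a', 'e']
'e': index 2 in ['d', 'a', 'e'] -> ['e', 'd', 'a']
'e': index 0 in ['e', 'd', 'a'] -> ['e', 'd', 'a']


Output: [1, 2, 2, 0, 2, 0, 2, 0]


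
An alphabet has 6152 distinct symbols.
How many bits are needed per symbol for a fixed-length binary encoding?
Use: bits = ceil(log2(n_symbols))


log2(6152) = 12.5868
Bracket: 2^12 = 4096 < 6152 <= 2^13 = 8192
So ceil(log2(6152)) = 13

bits = ceil(log2(6152)) = ceil(12.5868) = 13 bits


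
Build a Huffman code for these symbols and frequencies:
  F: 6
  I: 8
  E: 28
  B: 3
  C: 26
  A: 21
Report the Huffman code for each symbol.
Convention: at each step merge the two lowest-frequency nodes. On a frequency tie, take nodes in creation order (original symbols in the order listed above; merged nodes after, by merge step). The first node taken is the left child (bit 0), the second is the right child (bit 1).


Huffman tree construction:
Step 1: Merge B(3) + F(6) = 9
Step 2: Merge I(8) + (B+F)(9) = 17
Step 3: Merge (I+(B+F))(17) + A(21) = 38
Step 4: Merge C(26) + E(28) = 54
Step 5: Merge ((I+(B+F))+A)(38) + (C+E)(54) = 92
Read each symbol's code off the tree from the root (left child = 0, right child = 1).

Codes:
  F: 0011 (length 4)
  I: 000 (length 3)
  E: 11 (length 2)
  B: 0010 (length 4)
  C: 10 (length 2)
  A: 01 (length 2)
Average code length: 210/92 = 2.2826 bits/symbol


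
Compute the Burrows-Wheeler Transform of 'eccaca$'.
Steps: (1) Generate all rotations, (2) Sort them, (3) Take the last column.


Rotations (sorted):
  0: $eccaca -> last char: a
  1: a$eccac -> last char: c
  2: aca$ecc -> last char: c
  3: ca$ecca -> last char: a
  4: caca$ec -> last char: c
  5: ccaca$e -> last char: e
  6: eccaca$ -> last char: $


BWT = accace$


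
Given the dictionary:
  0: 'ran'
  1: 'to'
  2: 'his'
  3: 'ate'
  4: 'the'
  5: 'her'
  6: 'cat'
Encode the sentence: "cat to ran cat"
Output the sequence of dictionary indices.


Look up each word in the dictionary:
  'cat' -> 6
  'to' -> 1
  'ran' -> 0
  'cat' -> 6

Encoded: [6, 1, 0, 6]


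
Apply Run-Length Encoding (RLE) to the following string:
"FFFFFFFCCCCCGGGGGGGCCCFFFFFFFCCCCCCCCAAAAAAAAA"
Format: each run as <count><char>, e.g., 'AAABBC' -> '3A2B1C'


Scanning runs left to right:
  i=0: run of 'F' x 7 -> '7F'
  i=7: run of 'C' x 5 -> '5C'
  i=12: run of 'G' x 7 -> '7G'
  i=19: run of 'C' x 3 -> '3C'
  i=22: run of 'F' x 7 -> '7F'
  i=29: run of 'C' x 8 -> '8C'
  i=37: run of 'A' x 9 -> '9A'

RLE = 7F5C7G3C7F8C9A


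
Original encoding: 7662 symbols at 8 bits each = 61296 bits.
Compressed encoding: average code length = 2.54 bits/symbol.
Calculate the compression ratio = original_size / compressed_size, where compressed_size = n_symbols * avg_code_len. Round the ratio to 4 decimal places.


original_size = n_symbols * orig_bits = 7662 * 8 = 61296 bits
compressed_size = n_symbols * avg_code_len = 7662 * 2.54 = 19461.48 bits
ratio = original_size / compressed_size = 61296 / 19461.48 = 3.1496

Compression ratio = 3.1496


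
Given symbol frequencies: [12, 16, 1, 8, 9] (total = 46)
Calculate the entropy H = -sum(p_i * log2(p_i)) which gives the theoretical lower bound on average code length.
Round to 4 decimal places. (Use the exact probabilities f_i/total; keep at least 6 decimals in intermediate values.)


Per-symbol terms -p_i * log2(p_i) with p_i = f_i/46:
  p = 12/46 = 0.260870: log2(p) = -1.938599, -p*log2(p) = 0.505722
  p = 16/46 = 0.347826: log2(p) = -1.523562, -p*log2(p) = 0.529935
  p = 1/46 = 0.021739: log2(p) = -5.523562, -p*log2(p) = 0.120077
  p = 8/46 = 0.173913: log2(p) = -2.523562, -p*log2(p) = 0.438880
  p = 9/46 = 0.195652: log2(p) = -2.353637, -p*log2(p) = 0.460494
H = 0.505722 + 0.529935 + 0.120077 + 0.438880 + 0.460494 = 2.055108

H = 2.0551 bits/symbol


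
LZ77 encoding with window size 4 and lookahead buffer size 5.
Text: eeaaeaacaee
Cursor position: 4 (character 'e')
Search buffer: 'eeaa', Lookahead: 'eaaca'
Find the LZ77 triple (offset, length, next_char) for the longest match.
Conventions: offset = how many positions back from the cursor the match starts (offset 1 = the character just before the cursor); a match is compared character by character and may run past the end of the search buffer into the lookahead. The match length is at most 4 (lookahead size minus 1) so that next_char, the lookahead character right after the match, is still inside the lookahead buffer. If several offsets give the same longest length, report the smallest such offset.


Try each offset into the search buffer:
  offset=1 (pos 3, char 'a'): match length 0
  offset=2 (pos 2, char 'a'): match length 0
  offset=3 (pos 1, char 'e'): match length 3
  offset=4 (pos 0, char 'e'): match length 1
Longest match has length 3 at offset 3.
next_char = character at position 4 + 3 = 7 -> 'c'

Best match: offset=3, length=3 (matching 'eaa' starting at position 1)
LZ77 triple: (3, 3, 'c')


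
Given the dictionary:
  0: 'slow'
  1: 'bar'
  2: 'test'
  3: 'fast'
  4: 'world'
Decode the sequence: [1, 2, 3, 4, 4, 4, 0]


Look up each index in the dictionary:
  1 -> 'bar'
  2 -> 'test'
  3 -> 'fast'
  4 -> 'world'
  4 -> 'world'
  4 -> 'world'
  0 -> 'slow'

Decoded: "bar test fast world world world slow"


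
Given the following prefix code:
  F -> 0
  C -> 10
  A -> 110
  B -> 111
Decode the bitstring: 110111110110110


Decoding step by step:
Bits 110 -> A
Bits 111 -> B
Bits 110 -> A
Bits 110 -> A
Bits 110 -> A


Decoded message: ABAAA


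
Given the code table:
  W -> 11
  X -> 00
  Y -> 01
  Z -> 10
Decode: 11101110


Decoding:
11 -> W
10 -> Z
11 -> W
10 -> Z


Result: WZWZ


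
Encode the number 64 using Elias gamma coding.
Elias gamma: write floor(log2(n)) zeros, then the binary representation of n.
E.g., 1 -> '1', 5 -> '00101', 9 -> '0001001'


num_bits = floor(log2(64)) + 1 = 7
leading_zeros = num_bits - 1 = 6
binary(64) = 1000000

Elias gamma(64) = '000000' + '1000000' = 0000001000000 (13 bits)


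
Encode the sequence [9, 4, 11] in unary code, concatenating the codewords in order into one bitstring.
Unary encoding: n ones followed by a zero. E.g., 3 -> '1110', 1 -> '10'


Encode each number as n ones followed by a terminating 0:
  9 -> 1111111110 (10 bits)
  4 -> 11110 (5 bits)
  11 -> 111111111110 (12 bits)
Total length = 10 + 5 + 12 = 27 bits.

Unary([9, 4, 11]) = 111111111011110111111111110 (27 bits)


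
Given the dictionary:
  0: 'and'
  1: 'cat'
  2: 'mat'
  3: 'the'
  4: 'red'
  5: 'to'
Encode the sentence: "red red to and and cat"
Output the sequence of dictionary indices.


Look up each word in the dictionary:
  'red' -> 4
  'red' -> 4
  'to' -> 5
  'and' -> 0
  'and' -> 0
  'cat' -> 1

Encoded: [4, 4, 5, 0, 0, 1]


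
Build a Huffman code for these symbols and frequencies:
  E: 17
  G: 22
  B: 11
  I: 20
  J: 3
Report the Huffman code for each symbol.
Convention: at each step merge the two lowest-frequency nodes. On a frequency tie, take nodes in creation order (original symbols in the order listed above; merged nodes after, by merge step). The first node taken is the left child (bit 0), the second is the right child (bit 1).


Huffman tree construction:
Step 1: Merge J(3) + B(11) = 14
Step 2: Merge (J+B)(14) + E(17) = 31
Step 3: Merge I(20) + G(22) = 42
Step 4: Merge ((J+B)+E)(31) + (I+G)(42) = 73
Read each symbol's code off the tree from the root (left child = 0, right child = 1).

Codes:
  E: 01 (length 2)
  G: 11 (length 2)
  B: 001 (length 3)
  I: 10 (length 2)
  J: 000 (length 3)
Average code length: 160/73 = 2.1918 bits/symbol


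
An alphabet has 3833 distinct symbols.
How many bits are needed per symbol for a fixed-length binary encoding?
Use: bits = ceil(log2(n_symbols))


log2(3833) = 11.9043
Bracket: 2^11 = 2048 < 3833 <= 2^12 = 4096
So ceil(log2(3833)) = 12

bits = ceil(log2(3833)) = ceil(11.9043) = 12 bits


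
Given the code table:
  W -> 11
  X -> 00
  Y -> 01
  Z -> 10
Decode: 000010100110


Decoding:
00 -> X
00 -> X
10 -> Z
10 -> Z
01 -> Y
10 -> Z


Result: XXZZYZ


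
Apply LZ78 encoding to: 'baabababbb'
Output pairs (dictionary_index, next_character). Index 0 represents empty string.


LZ78 encoding steps:
Dictionary: {0: ''}
Step 1: w='' (idx 0), next='b' -> output (0, 'b'), add 'b' as idx 1
Step 2: w='' (idx 0), next='a' -> output (0, 'a'), add 'a' as idx 2
Step 3: w='a' (idx 2), next='b' -> output (2, 'b'), add 'ab' as idx 3
Step 4: w='ab' (idx 3), next='a' -> output (3, 'a'), add 'aba' as idx 4
Step 5: w='b' (idx 1), next='b' -> output (1, 'b'), add 'bb' as idx 5
Step 6: w='b' (idx 1), end of input -> output (1, '')


Encoded: [(0, 'b'), (0, 'a'), (2, 'b'), (3, 'a'), (1, 'b'), (1, '')]


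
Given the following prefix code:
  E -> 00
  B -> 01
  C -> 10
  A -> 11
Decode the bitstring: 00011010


Decoding step by step:
Bits 00 -> E
Bits 01 -> B
Bits 10 -> C
Bits 10 -> C


Decoded message: EBCC


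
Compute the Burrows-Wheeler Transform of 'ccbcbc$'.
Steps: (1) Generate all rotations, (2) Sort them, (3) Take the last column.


Rotations (sorted):
  0: $ccbcbc -> last char: c
  1: bc$ccbc -> last char: c
  2: bcbc$cc -> last char: c
  3: c$ccbcb -> last char: b
  4: cbc$ccb -> last char: b
  5: cbcbc$c -> last char: c
  6: ccbcbc$ -> last char: $


BWT = cccbbc$


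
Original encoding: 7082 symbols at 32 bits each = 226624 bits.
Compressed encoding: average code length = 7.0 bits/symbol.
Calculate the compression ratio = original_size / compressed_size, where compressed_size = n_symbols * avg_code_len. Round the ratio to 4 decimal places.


original_size = n_symbols * orig_bits = 7082 * 32 = 226624 bits
compressed_size = n_symbols * avg_code_len = 7082 * 7.0 = 49574.0 bits
ratio = original_size / compressed_size = 226624 / 49574.0 = 4.5714

Compression ratio = 4.5714


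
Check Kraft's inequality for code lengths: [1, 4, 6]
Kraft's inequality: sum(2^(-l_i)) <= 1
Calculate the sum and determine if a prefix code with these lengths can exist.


Sum = 2^(-1) + 2^(-4) + 2^(-6)
    = 0.5 + 0.0625 + 0.015625
    = 37/64 = 0.578125
Since 0.578125 <= 1, Kraft's inequality IS satisfied.
A prefix code with these lengths CAN exist.

Kraft sum = 0.578125. Satisfied.


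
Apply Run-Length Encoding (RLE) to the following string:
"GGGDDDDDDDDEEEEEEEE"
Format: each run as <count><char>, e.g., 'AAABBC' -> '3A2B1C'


Scanning runs left to right:
  i=0: run of 'G' x 3 -> '3G'
  i=3: run of 'D' x 8 -> '8D'
  i=11: run of 'E' x 8 -> '8E'

RLE = 3G8D8E


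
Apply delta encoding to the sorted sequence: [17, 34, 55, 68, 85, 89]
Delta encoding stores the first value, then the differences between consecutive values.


First value: 17
Deltas:
  34 - 17 = 17
  55 - 34 = 21
  68 - 55 = 13
  85 - 68 = 17
  89 - 85 = 4


Delta encoded: [17, 17, 21, 13, 17, 4]


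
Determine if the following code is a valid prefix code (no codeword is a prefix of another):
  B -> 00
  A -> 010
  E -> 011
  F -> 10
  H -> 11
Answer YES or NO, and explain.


Checking each pair (does one codeword prefix another?):
  B='00' vs A='010': no prefix
  B='00' vs E='011': no prefix
  B='00' vs F='10': no prefix
  B='00' vs H='11': no prefix
  A='010' vs B='00': no prefix
  A='010' vs E='011': no prefix
  A='010' vs F='10': no prefix
  A='010' vs H='11': no prefix
  E='011' vs B='00': no prefix
  E='011' vs A='010': no prefix
  E='011' vs F='10': no prefix
  E='011' vs H='11': no prefix
  F='10' vs B='00': no prefix
  F='10' vs A='010': no prefix
  F='10' vs E='011': no prefix
  F='10' vs H='11': no prefix
  H='11' vs B='00': no prefix
  H='11' vs A='010': no prefix
  H='11' vs E='011': no prefix
  H='11' vs F='10': no prefix
No violation found over all pairs.

YES -- this is a valid prefix code. No codeword is a prefix of any other codeword.


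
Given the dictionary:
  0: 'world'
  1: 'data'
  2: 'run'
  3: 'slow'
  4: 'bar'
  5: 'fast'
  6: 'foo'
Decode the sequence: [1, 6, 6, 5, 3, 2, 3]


Look up each index in the dictionary:
  1 -> 'data'
  6 -> 'foo'
  6 -> 'foo'
  5 -> 'fast'
  3 -> 'slow'
  2 -> 'run'
  3 -> 'slow'

Decoded: "data foo foo fast slow run slow"


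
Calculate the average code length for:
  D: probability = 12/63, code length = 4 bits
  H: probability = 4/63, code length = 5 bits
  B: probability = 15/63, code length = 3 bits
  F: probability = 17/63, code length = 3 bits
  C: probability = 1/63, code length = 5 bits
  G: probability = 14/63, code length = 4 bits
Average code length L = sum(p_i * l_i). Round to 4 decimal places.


Weighted contributions p_i * l_i:
  D: (12/63) * 4 = 48/63
  H: (4/63) * 5 = 20/63
  B: (15/63) * 3 = 45/63
  F: (17/63) * 3 = 51/63
  C: (1/63) * 5 = 5/63
  G: (14/63) * 4 = 56/63
Sum = (48 + 20 + 45 + 51 + 5 + 56)/63 = 225/63

L = 225/63 = 3.5714 bits/symbol


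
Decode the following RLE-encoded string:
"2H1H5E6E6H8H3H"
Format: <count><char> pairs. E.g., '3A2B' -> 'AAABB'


Expanding each <count><char> pair:
  2H -> 'HH'
  1H -> 'H'
  5E -> 'EEEEE'
  6E -> 'EEEEEE'
  6H -> 'HHHHHH'
  8H -> 'HHHHHHHH'
  3H -> 'HHH'

Decoded = HHHEEEEEEEEEEEHHHHHHHHHHHHHHHHH


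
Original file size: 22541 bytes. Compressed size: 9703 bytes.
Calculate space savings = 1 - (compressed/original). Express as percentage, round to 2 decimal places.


ratio = compressed/original = 9703/22541 = 0.43046
savings = 1 - ratio = 1 - 0.43046 = 0.56954
as a percentage: 0.56954 * 100 = 56.95%

Space savings = 1 - 9703/22541 = 56.95%


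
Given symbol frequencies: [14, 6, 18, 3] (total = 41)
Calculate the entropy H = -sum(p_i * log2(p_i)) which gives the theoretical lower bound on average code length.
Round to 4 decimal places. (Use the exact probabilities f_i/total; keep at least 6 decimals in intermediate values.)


Per-symbol terms -p_i * log2(p_i) with p_i = f_i/41:
  p = 14/41 = 0.341463: log2(p) = -1.550197, -p*log2(p) = 0.529336
  p = 6/41 = 0.146341: log2(p) = -2.772590, -p*log2(p) = 0.405745
  p = 18/41 = 0.439024: log2(p) = -1.187627, -p*log2(p) = 0.521397
  p = 3/41 = 0.073171: log2(p) = -3.772590, -p*log2(p) = 0.276043
H = 0.529336 + 0.405745 + 0.521397 + 0.276043 = 1.732521

H = 1.7325 bits/symbol


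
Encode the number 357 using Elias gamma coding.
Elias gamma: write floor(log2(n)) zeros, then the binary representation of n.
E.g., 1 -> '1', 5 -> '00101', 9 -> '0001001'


num_bits = floor(log2(357)) + 1 = 9
leading_zeros = num_bits - 1 = 8
binary(357) = 101100101

Elias gamma(357) = '00000000' + '101100101' = 00000000101100101 (17 bits)


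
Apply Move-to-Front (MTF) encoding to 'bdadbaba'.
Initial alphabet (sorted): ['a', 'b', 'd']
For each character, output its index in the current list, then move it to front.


MTF encoding:
'b': index 1 in ['a', 'b', 'd'] -> ['b', 'a', 'd']
'd': index 2 in ['b', 'a', 'd'] -> ['d', 'b', 'a']
'a': index 2 in ['d', 'b', 'a'] -> ['a', 'd', 'b']
'd': index 1 in ['a', 'd', 'b'] -> ['d', 'a', 'b']
'b': index 2 in ['d', 'a', 'b'] -> ['b', 'd', 'a']
'a': index 2 in ['b', 'd', 'a'] -> ['a', 'b', 'd']
'b': index 1 in ['a', 'b', 'd'] -> ['b', 'a', 'd']
'a': index 1 in ['b', 'a', 'd'] -> ['a', 'b', 'd']


Output: [1, 2, 2, 1, 2, 2, 1, 1]


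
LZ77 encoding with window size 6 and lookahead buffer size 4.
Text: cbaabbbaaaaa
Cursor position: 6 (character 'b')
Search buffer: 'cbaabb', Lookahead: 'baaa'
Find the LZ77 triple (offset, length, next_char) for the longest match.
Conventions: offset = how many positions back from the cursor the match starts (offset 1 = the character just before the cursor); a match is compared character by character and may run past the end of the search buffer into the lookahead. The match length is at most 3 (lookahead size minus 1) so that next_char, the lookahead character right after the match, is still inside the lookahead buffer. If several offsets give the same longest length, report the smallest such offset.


Try each offset into the search buffer:
  offset=1 (pos 5, char 'b'): match length 1
  offset=2 (pos 4, char 'b'): match length 1
  offset=3 (pos 3, char 'a'): match length 0
  offset=4 (pos 2, char 'a'): match length 0
  offset=5 (pos 1, char 'b'): match length 3
  offset=6 (pos 0, char 'c'): match length 0
Longest match has length 3 at offset 5.
next_char = character at position 6 + 3 = 9 -> 'a'

Best match: offset=5, length=3 (matching 'baa' starting at position 1)
LZ77 triple: (5, 3, 'a')
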